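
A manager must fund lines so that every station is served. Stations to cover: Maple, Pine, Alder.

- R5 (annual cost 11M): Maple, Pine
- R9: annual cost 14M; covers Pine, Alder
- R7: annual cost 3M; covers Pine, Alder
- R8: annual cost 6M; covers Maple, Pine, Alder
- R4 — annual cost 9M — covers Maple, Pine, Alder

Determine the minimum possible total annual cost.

6

This is a weighted set-cover instance.
R8 alone covers Maple, Pine, Alder — every station.
Total annual cost: 6.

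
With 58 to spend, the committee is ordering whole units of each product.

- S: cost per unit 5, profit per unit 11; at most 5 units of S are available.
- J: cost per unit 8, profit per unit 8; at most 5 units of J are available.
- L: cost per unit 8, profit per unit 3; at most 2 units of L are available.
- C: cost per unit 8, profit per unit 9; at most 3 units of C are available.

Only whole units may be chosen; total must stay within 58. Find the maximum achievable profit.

5×S, 2×J, and 2×C: cost 57 ≤ 58, profit 5·11 + 2·8 + 2·9 = 89.
5×S, 1×J, and 3×C: cost 57 ≤ 58, profit 5·11 + 1·8 + 3·9 = 90.
Best is 90.

90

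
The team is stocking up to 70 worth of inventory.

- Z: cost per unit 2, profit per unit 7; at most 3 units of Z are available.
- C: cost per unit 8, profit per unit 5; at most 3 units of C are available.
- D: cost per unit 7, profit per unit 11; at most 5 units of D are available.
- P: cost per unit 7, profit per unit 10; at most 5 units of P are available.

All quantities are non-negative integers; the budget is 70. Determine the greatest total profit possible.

Z has the best ratio (7/2); taking only Z gives at most 3×7 = 21 (stopped by the supply cap of 3).
Mixing does better — 3×Z, 5×D, and 4×P: cost 69 ≤ 70, profit 3·7 + 5·11 + 4·10 = 116.

116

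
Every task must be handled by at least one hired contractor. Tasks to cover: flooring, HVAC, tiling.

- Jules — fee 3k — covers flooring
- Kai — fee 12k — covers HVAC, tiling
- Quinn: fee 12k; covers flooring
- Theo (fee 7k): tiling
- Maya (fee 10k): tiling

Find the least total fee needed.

Choose Jules and Kai: together they cover flooring, HVAC, tiling — every task.
Total fee: 3 + 12 = 15.
No cover costs less than 15.

15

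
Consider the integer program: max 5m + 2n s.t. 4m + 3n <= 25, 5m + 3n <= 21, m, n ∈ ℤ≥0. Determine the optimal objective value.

20

Relaxing integrality, the LP optimum is 21.00 at (m,n) = (4.2, 0), which is not an integer point.
(m,n)=(4,0): 4·4+3·0=16≤25, 5·4+3·0=20≤21, objective 20.
(m,n)=(3,1): 4·3+3·1=15≤25, 5·3+3·1=18≤21, objective 17.
(m,n)=(3,0): 4·3+3·0=12≤25, 5·3+3·0=15≤21, objective 15.
Maximum is 20 at (m,n)=(4,0).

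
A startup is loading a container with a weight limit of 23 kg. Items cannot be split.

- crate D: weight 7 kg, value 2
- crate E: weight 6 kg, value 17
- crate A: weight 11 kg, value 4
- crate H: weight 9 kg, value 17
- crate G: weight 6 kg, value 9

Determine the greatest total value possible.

43

This is a 0-1 knapsack instance.
Allowing fractional choices, the relaxed optimum would be about 43.7, but items are indivisible.
crate D + crate E + crate H: weight 7 + 6 + 9 = 22 ≤ 23, value 2 + 17 + 17 = 36.
crate E + crate H + crate G: weight 6 + 9 + 6 = 21 ≤ 23, value 17 + 17 + 9 = 43.
Best is crate E, crate H, and crate G with total value 43.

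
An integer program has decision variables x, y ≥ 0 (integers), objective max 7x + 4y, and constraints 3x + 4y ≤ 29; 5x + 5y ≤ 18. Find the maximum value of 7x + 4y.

Relaxing integrality, the LP optimum is 25.20 at (x,y) = (3.6, 0), which is not an integer point.
(x,y)=(3,0): 3·3+4·0=9≤29, 5·3+5·0=15≤18, objective 21.
(x,y)=(2,1): 3·2+4·1=10≤29, 5·2+5·1=15≤18, objective 18.
(x,y)=(2,0): 3·2+4·0=6≤29, 5·2+5·0=10≤18, objective 14.
No feasible integer point exceeds 21.

21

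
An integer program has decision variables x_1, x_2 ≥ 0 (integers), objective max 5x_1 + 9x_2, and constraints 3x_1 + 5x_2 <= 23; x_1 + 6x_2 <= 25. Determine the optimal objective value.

(x_1,x_2)=(1,4): 3·1+5·4=23≤23, 1·1+6·4=25≤25, objective 41.
(x_1,x_2)=(2,3): 3·2+5·3=21≤23, 1·2+6·3=20≤25, objective 37.
Maximum is 41 at (x_1,x_2)=(1,4).

41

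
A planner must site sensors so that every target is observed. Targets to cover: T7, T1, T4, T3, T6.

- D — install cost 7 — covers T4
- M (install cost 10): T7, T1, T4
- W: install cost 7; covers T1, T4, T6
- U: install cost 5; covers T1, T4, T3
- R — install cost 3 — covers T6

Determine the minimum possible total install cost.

This is a weighted set-cover instance.
Choose M, U, and R: together they cover T7, T1, T4, T3, T6 — every target.
Total install cost: 10 + 5 + 3 = 18.
No cover costs less than 18.

18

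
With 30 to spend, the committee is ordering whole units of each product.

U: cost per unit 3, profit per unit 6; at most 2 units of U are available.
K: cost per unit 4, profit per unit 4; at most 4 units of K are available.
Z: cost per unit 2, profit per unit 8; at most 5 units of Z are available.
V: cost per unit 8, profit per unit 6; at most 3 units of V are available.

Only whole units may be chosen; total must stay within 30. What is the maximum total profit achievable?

64

Z has the best ratio (8/2); taking only Z gives at most 5×8 = 40 (stopped by the supply cap of 5).
Mixing does better — 2×U, 3×K, and 5×Z: cost 28 ≤ 30, profit 2·6 + 3·4 + 5·8 = 64.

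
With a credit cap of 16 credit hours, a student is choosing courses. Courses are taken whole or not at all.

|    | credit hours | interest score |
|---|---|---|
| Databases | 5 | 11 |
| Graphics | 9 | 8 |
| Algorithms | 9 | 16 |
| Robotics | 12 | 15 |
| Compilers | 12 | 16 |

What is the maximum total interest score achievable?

27

Take Databases and Algorithms: credit hours 5 + 9 = 14 ≤ 16, interest score 11 + 16 = 27.
No other feasible combination does better.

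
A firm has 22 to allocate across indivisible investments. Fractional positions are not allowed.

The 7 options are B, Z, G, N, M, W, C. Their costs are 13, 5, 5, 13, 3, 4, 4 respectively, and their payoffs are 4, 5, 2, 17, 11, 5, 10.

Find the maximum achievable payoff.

38

Allowing fractional choices, the relaxed optimum would be about 40.5, but investments are indivisible.
Z + N + M: cost 5 + 13 + 3 = 21 ≤ 22, payoff 5 + 17 + 11 = 33.
N + M + W: cost 13 + 3 + 4 = 20 ≤ 22, payoff 17 + 11 + 5 = 33.
N + M + C: cost 13 + 3 + 4 = 20 ≤ 22, payoff 17 + 11 + 10 = 38.
Best is N, M, and C with total payoff 38.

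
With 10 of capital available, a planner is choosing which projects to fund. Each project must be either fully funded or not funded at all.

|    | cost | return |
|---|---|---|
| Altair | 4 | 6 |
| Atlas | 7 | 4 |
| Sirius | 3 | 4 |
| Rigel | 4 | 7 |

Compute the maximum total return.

Sirius + Rigel: cost 3 + 4 = 7 ≤ 10, return 4 + 7 = 11.
Altair + Rigel: cost 4 + 4 = 8 ≤ 10, return 6 + 7 = 13.
Altair + Sirius: cost 4 + 3 = 7 ≤ 10, return 6 + 4 = 10.
Best is Altair and Rigel with total return 13.

13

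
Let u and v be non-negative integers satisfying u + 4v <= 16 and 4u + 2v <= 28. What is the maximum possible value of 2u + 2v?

(u,v)=(6,2): 1·6+4·2=14≤16, 4·6+2·2=28≤28, objective 16.
(u,v)=(4,3): 1·4+4·3=16≤16, 4·4+2·3=22≤28, objective 14.
Maximum is 16 at (u,v)=(6,2).

16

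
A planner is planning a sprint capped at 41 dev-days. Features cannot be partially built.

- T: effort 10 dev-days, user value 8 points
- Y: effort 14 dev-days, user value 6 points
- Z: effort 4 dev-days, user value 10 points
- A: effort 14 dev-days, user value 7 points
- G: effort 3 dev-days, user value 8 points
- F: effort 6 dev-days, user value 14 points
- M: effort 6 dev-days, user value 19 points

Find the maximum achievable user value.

This is an integer program with binary decision variables.
Allowing fractional choices, the relaxed optimum would be about 65.0, but features are indivisible.
T + Z + G + F + M: effort 10 + 4 + 3 + 6 + 6 = 29 ≤ 41, user value 8 + 10 + 8 + 14 + 19 = 59.
T + Z + A + F + M: effort 10 + 4 + 14 + 6 + 6 = 40 ≤ 41, user value 8 + 10 + 7 + 14 + 19 = 58.
Z + A + G + F + M: effort 4 + 14 + 3 + 6 + 6 = 33 ≤ 41, user value 10 + 7 + 8 + 14 + 19 = 58.
Best is T, Z, G, F, and M with total user value 59.

59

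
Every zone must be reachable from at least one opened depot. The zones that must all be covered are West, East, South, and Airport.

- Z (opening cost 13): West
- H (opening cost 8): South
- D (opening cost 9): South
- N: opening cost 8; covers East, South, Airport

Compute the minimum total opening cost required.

Choose Z and N: together they cover West, East, South, Airport — every zone.
Total opening cost: 13 + 8 = 21.
No cover costs less than 21.

21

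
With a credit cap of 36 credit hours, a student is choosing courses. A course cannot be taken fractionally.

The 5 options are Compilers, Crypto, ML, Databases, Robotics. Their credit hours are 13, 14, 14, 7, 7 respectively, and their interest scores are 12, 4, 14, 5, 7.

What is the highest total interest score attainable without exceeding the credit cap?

Take Compilers, ML, and Robotics: credit hours 13 + 14 + 7 = 34 ≤ 36, interest score 12 + 14 + 7 = 33.
No other feasible combination does better.

33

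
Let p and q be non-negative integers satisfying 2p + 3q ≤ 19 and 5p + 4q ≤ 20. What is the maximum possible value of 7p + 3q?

(p,q)=(4,0): 2·4+3·0=8≤19, 5·4+4·0=20≤20, objective 28.
(p,q)=(3,1): 2·3+3·1=9≤19, 5·3+4·1=19≤20, objective 24.
(p,q)=(3,0): 2·3+3·0=6≤19, 5·3+4·0=15≤20, objective 21.
The best lattice point is (4,0), giving 28.

28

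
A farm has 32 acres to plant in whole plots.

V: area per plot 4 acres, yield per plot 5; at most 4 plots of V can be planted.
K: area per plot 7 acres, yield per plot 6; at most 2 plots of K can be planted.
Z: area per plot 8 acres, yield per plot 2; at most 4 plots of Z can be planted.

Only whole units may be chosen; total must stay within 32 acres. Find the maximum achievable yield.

32

V has the best ratio (5/4); taking only V gives at most 4×5 = 20 (stopped by the supply cap of 4).
Mixing does better — 4×V and 2×K: area 30 ≤ 32, yield 4·5 + 2·6 = 32.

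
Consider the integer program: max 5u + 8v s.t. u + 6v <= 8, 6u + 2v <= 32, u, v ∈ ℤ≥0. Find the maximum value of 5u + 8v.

25

The continuous relaxation peaks at (5.18, 0.471) with value 29.65; rounding to a feasible lattice point costs some objective.
(u,v)=(5,0): 1·5+6·0=5≤8, 6·5+2·0=30≤32, objective 25.
(u,v)=(4,0): 1·4+6·0=4≤8, 6·4+2·0=24≤32, objective 20.
Maximum is 25 at (u,v)=(5,0).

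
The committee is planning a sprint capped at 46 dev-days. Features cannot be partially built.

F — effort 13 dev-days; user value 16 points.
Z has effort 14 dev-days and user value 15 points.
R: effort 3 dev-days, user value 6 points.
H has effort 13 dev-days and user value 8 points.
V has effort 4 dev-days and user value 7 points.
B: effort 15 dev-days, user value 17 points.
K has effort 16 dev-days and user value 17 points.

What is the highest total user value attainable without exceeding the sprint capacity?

Take F, Z, V, and B: effort 13 + 14 + 4 + 15 = 46 ≤ 46, user value 16 + 15 + 7 + 17 = 55.
No other feasible combination does better.

55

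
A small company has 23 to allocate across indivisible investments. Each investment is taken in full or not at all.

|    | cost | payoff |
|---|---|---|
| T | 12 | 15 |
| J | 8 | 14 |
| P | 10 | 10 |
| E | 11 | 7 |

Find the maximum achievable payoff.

29

Take T and J: cost 12 + 8 = 20 ≤ 23, payoff 15 + 14 = 29.
No other feasible combination does better.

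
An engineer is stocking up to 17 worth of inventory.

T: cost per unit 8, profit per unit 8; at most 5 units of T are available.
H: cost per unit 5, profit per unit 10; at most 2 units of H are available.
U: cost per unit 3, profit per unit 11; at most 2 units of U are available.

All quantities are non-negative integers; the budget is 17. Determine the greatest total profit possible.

42

2×H and 2×U: cost 16 ≤ 17, profit 2·10 + 2·11 = 42.
1×H and 2×U: cost 11 ≤ 17, profit 1·10 + 2·11 = 32.
Best is 42.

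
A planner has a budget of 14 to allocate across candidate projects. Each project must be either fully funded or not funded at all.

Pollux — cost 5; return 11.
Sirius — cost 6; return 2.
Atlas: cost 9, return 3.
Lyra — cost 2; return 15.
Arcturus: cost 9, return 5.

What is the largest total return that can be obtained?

28

Pollux + Lyra: cost 5 + 2 = 7 ≤ 14, return 11 + 15 = 26.
Lyra + Arcturus: cost 2 + 9 = 11 ≤ 14, return 15 + 5 = 20.
Pollux + Sirius + Lyra: cost 5 + 6 + 2 = 13 ≤ 14, return 11 + 2 + 15 = 28.
Best is Pollux, Sirius, and Lyra with total return 28.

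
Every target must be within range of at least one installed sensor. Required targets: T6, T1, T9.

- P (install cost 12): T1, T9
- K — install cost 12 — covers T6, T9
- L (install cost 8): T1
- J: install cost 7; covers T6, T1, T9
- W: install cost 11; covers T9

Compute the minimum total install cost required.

This is an integer covering problem.
J alone covers T6, T1, T9 — every target.
Total install cost: 7.
No cover costs less than 7.

7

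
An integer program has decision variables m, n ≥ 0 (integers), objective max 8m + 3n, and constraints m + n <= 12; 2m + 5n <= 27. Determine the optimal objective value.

(m,n)=(12,0): 1·12+1·0=12≤12, 2·12+5·0=24≤27, objective 96.
(m,n)=(11,1): 1·11+1·1=12≤12, 2·11+5·1=27≤27, objective 91.
(m,n)=(11,0): 1·11+1·0=11≤12, 2·11+5·0=22≤27, objective 88.
No feasible integer point exceeds 96.

96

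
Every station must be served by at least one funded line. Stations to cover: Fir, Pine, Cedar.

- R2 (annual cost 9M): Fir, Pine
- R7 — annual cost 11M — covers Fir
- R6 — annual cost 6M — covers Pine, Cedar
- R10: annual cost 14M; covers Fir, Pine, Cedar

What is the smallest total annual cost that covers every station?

14

The greedy cost-per-new-station heuristic would pick R6 and R2 for 15, but a cheaper cover exists.
R10 alone covers Fir, Pine, Cedar — every station.
Total annual cost: 14.
No cover costs less than 14.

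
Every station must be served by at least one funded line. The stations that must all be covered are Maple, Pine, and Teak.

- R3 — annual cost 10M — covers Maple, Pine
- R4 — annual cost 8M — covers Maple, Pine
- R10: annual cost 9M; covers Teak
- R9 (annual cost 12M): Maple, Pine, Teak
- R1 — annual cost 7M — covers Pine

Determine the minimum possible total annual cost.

12

This is a weighted set-cover instance.
The greedy cost-per-new-station heuristic would pick R4 and R10 for 17, but a cheaper cover exists.
R9 alone covers Maple, Pine, Teak — every station.
Total annual cost: 12.
No cover costs less than 12.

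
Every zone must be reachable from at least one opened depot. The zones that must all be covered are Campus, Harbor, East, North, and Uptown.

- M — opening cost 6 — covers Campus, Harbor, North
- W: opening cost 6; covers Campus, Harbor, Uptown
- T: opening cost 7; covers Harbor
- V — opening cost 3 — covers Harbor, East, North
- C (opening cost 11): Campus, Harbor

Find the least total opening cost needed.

9

Choose W and V: together they cover Campus, Harbor, East, North, Uptown — every zone.
Total opening cost: 6 + 3 = 9.
No cover costs less than 9.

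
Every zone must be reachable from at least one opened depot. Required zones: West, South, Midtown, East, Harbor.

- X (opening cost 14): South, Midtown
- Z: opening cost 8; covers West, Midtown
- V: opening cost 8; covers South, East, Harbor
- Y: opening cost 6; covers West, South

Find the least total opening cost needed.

16

This is a weighted set-cover instance.
Choose Z and V: together they cover West, South, Midtown, East, Harbor — every zone.
Total opening cost: 8 + 8 = 16.
No cover costs less than 16.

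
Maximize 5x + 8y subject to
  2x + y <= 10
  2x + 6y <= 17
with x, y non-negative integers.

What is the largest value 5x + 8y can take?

28

The continuous relaxation peaks at (4.3, 1.4) with value 32.70; rounding to a feasible lattice point costs some objective.
(x,y)=(4,1): 2·4+1·1=9≤10, 2·4+6·1=14≤17, objective 28.
(x,y)=(5,0): 2·5+1·0=10≤10, 2·5+6·0=10≤17, objective 25.
(x,y)=(3,1): 2·3+1·1=7≤10, 2·3+6·1=12≤17, objective 23.
(x,y)=(4,0): 2·4+1·0=8≤10, 2·4+6·0=8≤17, objective 20.
Maximum is 28 at (x,y)=(4,1).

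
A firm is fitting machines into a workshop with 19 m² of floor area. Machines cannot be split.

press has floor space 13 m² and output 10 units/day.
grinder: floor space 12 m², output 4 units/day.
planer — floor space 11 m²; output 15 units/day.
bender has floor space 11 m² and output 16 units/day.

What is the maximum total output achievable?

Allowing fractional choices, the relaxed optimum would be about 26.9, but machines are indivisible.
press: floor space 13 ≤ 19, output 10.
bender: floor space 11 ≤ 19, output 16.
planer: floor space 11 ≤ 19, output 15.
Best is bender with total output 16.

16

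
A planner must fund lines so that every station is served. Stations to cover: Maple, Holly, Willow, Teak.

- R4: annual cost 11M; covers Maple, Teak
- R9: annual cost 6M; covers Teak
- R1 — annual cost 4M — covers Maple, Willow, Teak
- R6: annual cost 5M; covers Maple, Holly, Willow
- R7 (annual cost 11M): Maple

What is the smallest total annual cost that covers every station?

Choose R1 and R6: together they cover Maple, Holly, Willow, Teak — every station.
Total annual cost: 4 + 5 = 9.
No cover costs less than 9.

9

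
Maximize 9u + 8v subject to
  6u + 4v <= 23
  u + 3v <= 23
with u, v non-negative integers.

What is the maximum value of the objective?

(u,v)=(1,4): 6·1+4·4=22≤23, 1·1+3·4=13≤23, objective 41.
(u,v)=(0,5): 6·0+4·5=20≤23, 1·0+3·5=15≤23, objective 40.
(u,v)=(1,3): 6·1+4·3=18≤23, 1·1+3·3=10≤23, objective 33.
Maximum is 41 at (u,v)=(1,4).

41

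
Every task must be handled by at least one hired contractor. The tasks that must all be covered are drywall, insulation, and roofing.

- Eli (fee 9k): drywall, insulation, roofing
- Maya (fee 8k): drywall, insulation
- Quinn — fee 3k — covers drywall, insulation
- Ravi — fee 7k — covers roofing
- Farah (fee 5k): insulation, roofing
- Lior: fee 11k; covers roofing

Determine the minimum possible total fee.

8

Choose Quinn and Farah: together they cover drywall, insulation, roofing — every task.
Total fee: 3 + 5 = 8.
No cover costs less than 8.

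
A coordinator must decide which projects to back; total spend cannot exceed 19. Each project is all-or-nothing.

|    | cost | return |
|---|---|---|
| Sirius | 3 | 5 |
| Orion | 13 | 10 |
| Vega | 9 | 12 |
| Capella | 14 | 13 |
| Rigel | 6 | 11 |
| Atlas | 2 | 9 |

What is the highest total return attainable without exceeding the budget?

Take Vega, Rigel, and Atlas: cost 9 + 6 + 2 = 17 ≤ 19, return 12 + 11 + 9 = 32.
No other feasible combination does better.

32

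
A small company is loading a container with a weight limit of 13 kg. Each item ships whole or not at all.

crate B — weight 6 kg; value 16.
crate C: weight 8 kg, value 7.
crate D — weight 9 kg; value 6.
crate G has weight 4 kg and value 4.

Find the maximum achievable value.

20

Allowing fractional choices, the relaxed optimum would be about 22.6, but items are indivisible.
crate C + crate G: weight 8 + 4 = 12 ≤ 13, value 7 + 4 = 11.
crate B: weight 6 ≤ 13, value 16.
crate B + crate G: weight 6 + 4 = 10 ≤ 13, value 16 + 4 = 20.
Best is crate B and crate G with total value 20.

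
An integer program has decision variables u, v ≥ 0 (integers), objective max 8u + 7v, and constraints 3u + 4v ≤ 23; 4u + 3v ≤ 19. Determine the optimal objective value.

(u,v)=(1,5): 3·1+4·5=23≤23, 4·1+3·5=19≤19, objective 43.
(u,v)=(1,4): 3·1+4·4=19≤23, 4·1+3·4=16≤19, objective 36.
The best lattice point is (1,5), giving 43.

43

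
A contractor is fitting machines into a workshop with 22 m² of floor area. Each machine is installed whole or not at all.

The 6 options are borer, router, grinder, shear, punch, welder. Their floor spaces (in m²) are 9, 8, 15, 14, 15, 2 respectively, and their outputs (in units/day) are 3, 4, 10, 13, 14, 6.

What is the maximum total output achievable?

20

Treat it as a binary knapsack problem.
Allowing fractional choices, the relaxed optimum would be about 24.6, but machines are indivisible.
router + shear: floor space 8 + 14 = 22 ≤ 22, output 4 + 13 = 17.
punch + welder: floor space 15 + 2 = 17 ≤ 22, output 14 + 6 = 20.
shear + welder: floor space 14 + 2 = 16 ≤ 22, output 13 + 6 = 19.
Best is punch and welder with total output 20.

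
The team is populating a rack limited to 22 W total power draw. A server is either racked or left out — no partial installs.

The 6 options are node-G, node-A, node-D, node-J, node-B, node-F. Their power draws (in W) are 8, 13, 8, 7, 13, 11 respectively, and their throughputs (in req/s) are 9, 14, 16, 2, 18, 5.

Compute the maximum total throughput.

34

Take node-D and node-B: power draw 8 + 13 = 21 ≤ 22, throughput 16 + 18 = 34.
No other feasible combination does better.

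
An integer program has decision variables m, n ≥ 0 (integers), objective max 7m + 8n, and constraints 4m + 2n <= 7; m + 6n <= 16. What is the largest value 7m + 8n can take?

16

The continuous relaxation peaks at (0.455, 2.59) with value 23.91; rounding to a feasible lattice point costs some objective.
(m,n)=(0,2) is feasible, giving 16.
(m,n)=(1,1) is feasible, giving 15.
(m,n)=(0,1) is feasible, giving 8.
Maximum is 16 at (m,n)=(0,2).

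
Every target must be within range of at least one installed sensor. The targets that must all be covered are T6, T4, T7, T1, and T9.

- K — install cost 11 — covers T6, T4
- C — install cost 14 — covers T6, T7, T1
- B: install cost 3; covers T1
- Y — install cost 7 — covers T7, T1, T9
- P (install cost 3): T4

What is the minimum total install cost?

18

Choose K and Y: together they cover T6, T4, T7, T1, T9 — every target.
Total install cost: 11 + 7 = 18.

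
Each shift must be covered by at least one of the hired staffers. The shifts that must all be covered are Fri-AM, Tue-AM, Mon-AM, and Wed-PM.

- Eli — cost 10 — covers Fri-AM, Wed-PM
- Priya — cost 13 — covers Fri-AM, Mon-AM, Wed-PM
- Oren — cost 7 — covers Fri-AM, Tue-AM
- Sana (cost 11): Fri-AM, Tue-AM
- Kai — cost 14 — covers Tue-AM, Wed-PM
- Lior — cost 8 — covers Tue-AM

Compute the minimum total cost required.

20

Choose Priya and Oren: together they cover Fri-AM, Tue-AM, Mon-AM, Wed-PM — every shift.
Total cost: 13 + 7 = 20.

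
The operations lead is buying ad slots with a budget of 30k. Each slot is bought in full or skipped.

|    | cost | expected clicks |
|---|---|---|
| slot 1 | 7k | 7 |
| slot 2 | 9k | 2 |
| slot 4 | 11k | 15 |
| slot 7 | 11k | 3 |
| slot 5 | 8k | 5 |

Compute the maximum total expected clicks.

Allowing fractional choices, the relaxed optimum would be about 28.1, but ad slots are indivisible.
slot 1 + slot 4 + slot 7: cost 7 + 11 + 11 = 29 ≤ 30, expected clicks 7 + 15 + 3 = 25.
slot 1 + slot 4 + slot 5: cost 7 + 11 + 8 = 26 ≤ 30, expected clicks 7 + 15 + 5 = 27.
Best is slot 1, slot 4, and slot 5 with total expected clicks 27.

27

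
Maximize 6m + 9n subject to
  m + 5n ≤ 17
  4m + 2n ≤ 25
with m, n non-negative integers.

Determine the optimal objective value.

48

The continuous relaxation peaks at (5.06, 2.39) with value 51.83; rounding to a feasible lattice point costs some objective.
(m,n)=(5,2): 1·5+5·2=15≤17, 4·5+2·2=24≤25, objective 48.
(m,n)=(4,2): 1·4+5·2=14≤17, 4·4+2·2=20≤25, objective 42.
(m,n)=(5,1): 1·5+5·1=10≤17, 4·5+2·1=22≤25, objective 39.
The best lattice point is (5,2), giving 48.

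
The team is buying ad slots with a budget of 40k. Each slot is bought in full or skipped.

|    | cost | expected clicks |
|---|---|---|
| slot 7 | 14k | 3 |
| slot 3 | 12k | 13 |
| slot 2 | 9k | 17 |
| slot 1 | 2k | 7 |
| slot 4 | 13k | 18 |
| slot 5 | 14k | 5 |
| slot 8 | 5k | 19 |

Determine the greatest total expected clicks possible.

Take slot 3, slot 2, slot 4, and slot 8: cost 12 + 9 + 13 + 5 = 39 ≤ 40, expected clicks 13 + 17 + 18 + 19 = 67.
No other feasible combination does better.

67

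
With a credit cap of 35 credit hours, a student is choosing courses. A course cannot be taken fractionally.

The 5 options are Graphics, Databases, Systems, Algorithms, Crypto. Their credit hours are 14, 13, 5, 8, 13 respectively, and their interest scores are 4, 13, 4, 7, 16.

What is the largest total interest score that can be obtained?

Take Databases, Algorithms, and Crypto: credit hours 13 + 8 + 13 = 34 ≤ 35, interest score 13 + 7 + 16 = 36.
No other feasible combination does better.

36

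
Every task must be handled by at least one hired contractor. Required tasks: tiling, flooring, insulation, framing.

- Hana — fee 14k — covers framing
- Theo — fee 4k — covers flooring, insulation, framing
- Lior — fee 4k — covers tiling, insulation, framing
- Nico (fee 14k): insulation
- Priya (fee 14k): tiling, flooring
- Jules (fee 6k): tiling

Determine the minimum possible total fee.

8

Choose Theo and Lior: together they cover tiling, flooring, insulation, framing — every task.
Total fee: 4 + 4 = 8.
No cover costs less than 8.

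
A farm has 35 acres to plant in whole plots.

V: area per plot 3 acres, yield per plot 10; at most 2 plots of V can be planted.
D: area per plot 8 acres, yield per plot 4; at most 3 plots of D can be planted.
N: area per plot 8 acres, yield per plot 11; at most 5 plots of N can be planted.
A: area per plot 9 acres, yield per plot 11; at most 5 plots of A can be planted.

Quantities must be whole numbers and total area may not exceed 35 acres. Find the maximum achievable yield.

V has the best ratio (10/3); taking only V gives at most 2×10 = 20 (stopped by the supply cap of 2).
Mixing does better — 1×V and 4×N: area 35 ≤ 35, yield 1·10 + 4·11 = 54.

54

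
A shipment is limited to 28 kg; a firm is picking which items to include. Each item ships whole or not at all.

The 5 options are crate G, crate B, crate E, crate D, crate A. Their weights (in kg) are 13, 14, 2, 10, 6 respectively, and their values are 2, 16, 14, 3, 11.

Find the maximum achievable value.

41

Take crate B, crate E, and crate A: weight 14 + 2 + 6 = 22 ≤ 28, value 16 + 14 + 11 = 41.
No other feasible combination does better.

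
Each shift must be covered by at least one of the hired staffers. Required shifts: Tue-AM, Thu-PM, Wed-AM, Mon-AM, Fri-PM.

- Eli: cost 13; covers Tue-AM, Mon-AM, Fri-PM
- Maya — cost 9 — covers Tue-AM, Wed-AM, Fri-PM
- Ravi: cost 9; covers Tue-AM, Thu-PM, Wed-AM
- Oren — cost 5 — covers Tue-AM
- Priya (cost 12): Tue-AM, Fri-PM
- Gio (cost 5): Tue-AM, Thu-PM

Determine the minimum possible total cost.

Choose Eli and Ravi: together they cover Tue-AM, Thu-PM, Wed-AM, Mon-AM, Fri-PM — every shift.
Total cost: 13 + 9 = 22.

22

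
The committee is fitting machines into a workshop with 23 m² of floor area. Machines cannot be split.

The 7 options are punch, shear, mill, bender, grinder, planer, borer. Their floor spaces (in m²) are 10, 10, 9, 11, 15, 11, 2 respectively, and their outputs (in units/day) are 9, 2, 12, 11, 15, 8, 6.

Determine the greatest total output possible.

Allowing fractional choices, the relaxed optimum would be about 30.0, but machines are indivisible.
mill + planer + borer: floor space 9 + 11 + 2 = 22 ≤ 23, output 12 + 8 + 6 = 26.
punch + mill + borer: floor space 10 + 9 + 2 = 21 ≤ 23, output 9 + 12 + 6 = 27.
mill + bender + borer: floor space 9 + 11 + 2 = 22 ≤ 23, output 12 + 11 + 6 = 29.
Best is mill, bender, and borer with total output 29.

29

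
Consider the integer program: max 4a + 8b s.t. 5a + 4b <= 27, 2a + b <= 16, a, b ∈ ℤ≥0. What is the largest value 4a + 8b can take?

The continuous relaxation peaks at (0, 6.75) with value 54.00; rounding to a feasible lattice point costs some objective.
(a,b)=(0,6): 5·0+4·6=24≤27, 2·0+1·6=6≤16, objective 48.
(a,b)=(1,5): 5·1+4·5=25≤27, 2·1+1·5=7≤16, objective 44.
(a,b)=(0,5): 5·0+4·5=20≤27, 2·0+1·5=5≤16, objective 40.
Maximum is 48 at (a,b)=(0,6).

48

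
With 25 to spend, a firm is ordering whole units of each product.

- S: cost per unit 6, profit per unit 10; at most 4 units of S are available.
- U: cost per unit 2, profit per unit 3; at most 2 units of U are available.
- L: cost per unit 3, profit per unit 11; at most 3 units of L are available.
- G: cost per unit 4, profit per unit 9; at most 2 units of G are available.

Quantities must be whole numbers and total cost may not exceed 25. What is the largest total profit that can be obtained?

64

This is a bounded integer knapsack.
2×S, 3×L, and 1×G: cost 25 ≤ 25, profit 2·10 + 3·11 + 1·9 = 62.
1×S, 1×U, 3×L, and 2×G: cost 25 ≤ 25, profit 1·10 + 1·3 + 3·11 + 2·9 = 64.
Best is 64.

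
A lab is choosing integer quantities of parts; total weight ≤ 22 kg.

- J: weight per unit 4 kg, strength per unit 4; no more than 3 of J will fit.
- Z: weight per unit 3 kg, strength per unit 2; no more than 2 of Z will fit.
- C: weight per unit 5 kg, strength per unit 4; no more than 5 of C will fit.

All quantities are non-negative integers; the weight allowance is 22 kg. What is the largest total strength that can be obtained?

20

J has the best ratio (4/4); taking only J gives at most 3×4 = 12 (stopped by the supply cap of 3).
Mixing does better — 3×J and 2×C: weight 22 ≤ 22, strength 3·4 + 2·4 = 20.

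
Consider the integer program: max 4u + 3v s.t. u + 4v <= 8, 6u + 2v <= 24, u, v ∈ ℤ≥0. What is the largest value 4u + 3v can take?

16

Relaxing integrality, the LP optimum is 17.82 at (u,v) = (3.64, 1.09), which is not an integer point.
(u,v)=(4,0): 1·4+4·0=4≤8, 6·4+2·0=24≤24, objective 16.
(u,v)=(3,1): 1·3+4·1=7≤8, 6·3+2·1=20≤24, objective 15.
(u,v)=(3,0): 1·3+4·0=3≤8, 6·3+2·0=18≤24, objective 12.
(u,v)=(2,1): 1·2+4·1=6≤8, 6·2+2·1=14≤24, objective 11.
Maximum is 16 at (u,v)=(4,0).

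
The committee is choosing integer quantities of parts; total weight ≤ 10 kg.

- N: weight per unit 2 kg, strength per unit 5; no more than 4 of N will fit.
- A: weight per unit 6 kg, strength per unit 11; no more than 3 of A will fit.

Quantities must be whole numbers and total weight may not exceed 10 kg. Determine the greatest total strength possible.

21

N has the best ratio (5/2); taking only N gives at most 4×5 = 20 (stopped by the supply cap of 4).
Mixing does better — 2×N and 1×A: weight 10 ≤ 10, strength 2·5 + 1·11 = 21.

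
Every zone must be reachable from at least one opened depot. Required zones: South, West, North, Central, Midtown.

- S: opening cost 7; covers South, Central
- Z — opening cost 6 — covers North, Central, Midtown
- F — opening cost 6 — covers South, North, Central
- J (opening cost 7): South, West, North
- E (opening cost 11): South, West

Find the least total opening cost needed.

This is an integer covering problem.
Choose Z and J: together they cover South, West, North, Central, Midtown — every zone.
Total opening cost: 6 + 7 = 13.
No cover costs less than 13.

13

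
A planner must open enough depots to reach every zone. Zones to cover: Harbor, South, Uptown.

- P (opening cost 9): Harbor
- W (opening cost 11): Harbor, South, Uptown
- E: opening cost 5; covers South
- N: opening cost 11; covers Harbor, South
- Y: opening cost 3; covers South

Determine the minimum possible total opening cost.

11

This is an integer covering problem.
The greedy cost-per-new-zone heuristic would pick Y and W for 14, but a cheaper cover exists.
W alone covers Harbor, South, Uptown — every zone.
Total opening cost: 11.
No cover costs less than 11.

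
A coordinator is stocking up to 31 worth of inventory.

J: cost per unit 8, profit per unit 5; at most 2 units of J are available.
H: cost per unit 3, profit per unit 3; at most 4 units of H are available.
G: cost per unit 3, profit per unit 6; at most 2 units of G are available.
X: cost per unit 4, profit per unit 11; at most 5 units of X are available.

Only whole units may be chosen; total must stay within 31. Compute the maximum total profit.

70

Take 1×H, 2×G, and 5×X: cost 29 ≤ 31, profit 1·3 + 2·6 + 5·11 = 70.
X has the best ratio (11/4) and is taken to its limit of 5; remaining capacity is filled optimally with the others.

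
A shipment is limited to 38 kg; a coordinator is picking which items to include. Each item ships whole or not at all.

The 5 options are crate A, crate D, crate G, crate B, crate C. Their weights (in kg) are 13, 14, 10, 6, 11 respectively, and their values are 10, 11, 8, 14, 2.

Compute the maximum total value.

This is an integer program with binary decision variables.
Allowing fractional choices, the relaxed optimum would be about 39.2, but items are indivisible.
crate D + crate G + crate B: weight 14 + 10 + 6 = 30 ≤ 38, value 11 + 8 + 14 = 33.
crate A + crate D + crate B: weight 13 + 14 + 6 = 33 ≤ 38, value 10 + 11 + 14 = 35.
crate A + crate G + crate B: weight 13 + 10 + 6 = 29 ≤ 38, value 10 + 8 + 14 = 32.
Best is crate A, crate D, and crate B with total value 35.

35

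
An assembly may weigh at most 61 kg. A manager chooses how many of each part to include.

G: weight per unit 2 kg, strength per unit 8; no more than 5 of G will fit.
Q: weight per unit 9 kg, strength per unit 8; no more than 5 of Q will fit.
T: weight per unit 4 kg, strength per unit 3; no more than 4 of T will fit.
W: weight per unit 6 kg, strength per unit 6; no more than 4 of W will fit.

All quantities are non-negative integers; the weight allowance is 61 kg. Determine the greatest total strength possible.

5×G, 3×Q, and 4×W: weight 61 ≤ 61, strength 5·8 + 3·8 + 4·6 = 88.
5×G, 2×Q, 2×T, and 4×W: weight 60 ≤ 61, strength 5·8 + 2·8 + 2·3 + 4·6 = 86.
Best is 88.

88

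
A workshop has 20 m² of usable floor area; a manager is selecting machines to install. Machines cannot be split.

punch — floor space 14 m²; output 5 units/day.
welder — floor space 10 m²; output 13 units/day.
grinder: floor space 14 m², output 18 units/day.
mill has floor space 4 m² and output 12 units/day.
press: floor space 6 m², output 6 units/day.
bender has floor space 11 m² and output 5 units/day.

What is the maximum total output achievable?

31

welder + mill + press: floor space 10 + 4 + 6 = 20 ≤ 20, output 13 + 12 + 6 = 31.
welder + mill: floor space 10 + 4 = 14 ≤ 20, output 13 + 12 = 25.
grinder + mill: floor space 14 + 4 = 18 ≤ 20, output 18 + 12 = 30.
Best is welder, mill, and press with total output 31.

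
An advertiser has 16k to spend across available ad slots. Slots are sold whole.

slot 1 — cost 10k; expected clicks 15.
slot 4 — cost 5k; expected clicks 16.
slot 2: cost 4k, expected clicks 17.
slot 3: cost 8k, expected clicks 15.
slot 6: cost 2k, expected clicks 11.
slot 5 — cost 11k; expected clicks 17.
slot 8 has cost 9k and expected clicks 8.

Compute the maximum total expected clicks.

44

Take slot 4, slot 2, and slot 6: cost 5 + 4 + 2 = 11 ≤ 16, expected clicks 16 + 17 + 11 = 44.
No other feasible combination does better.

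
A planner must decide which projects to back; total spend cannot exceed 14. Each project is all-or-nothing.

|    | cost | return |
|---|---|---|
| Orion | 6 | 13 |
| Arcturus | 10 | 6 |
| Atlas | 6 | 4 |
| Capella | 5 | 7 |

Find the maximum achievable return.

This is a 0-1 knapsack instance.
Take Orion and Capella: cost 6 + 5 = 11 ≤ 14, return 13 + 7 = 20.
No other feasible combination does better.

20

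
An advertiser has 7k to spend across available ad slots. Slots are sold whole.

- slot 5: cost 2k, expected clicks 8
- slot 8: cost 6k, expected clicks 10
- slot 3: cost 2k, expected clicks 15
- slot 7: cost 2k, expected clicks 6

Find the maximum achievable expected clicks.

29

Allowing fractional choices, the relaxed optimum would be about 30.7, but ad slots are indivisible.
slot 3 + slot 7: cost 2 + 2 = 4 ≤ 7, expected clicks 15 + 6 = 21.
slot 5 + slot 3 + slot 7: cost 2 + 2 + 2 = 6 ≤ 7, expected clicks 8 + 15 + 6 = 29.
slot 5 + slot 3: cost 2 + 2 = 4 ≤ 7, expected clicks 8 + 15 = 23.
Best is slot 5, slot 3, and slot 7 with total expected clicks 29.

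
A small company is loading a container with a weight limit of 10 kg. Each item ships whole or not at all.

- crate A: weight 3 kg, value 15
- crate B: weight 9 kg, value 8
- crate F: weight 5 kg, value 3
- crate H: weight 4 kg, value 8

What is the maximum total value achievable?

23

Take crate A and crate H: weight 3 + 4 = 7 ≤ 10, value 15 + 8 = 23.
No other feasible combination does better.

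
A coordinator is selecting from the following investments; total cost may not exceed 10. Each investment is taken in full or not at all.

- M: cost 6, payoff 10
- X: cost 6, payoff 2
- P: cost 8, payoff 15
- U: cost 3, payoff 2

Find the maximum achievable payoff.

15

Allowing fractional choices, the relaxed optimum would be about 18.3, but investments are indivisible.
M + U: cost 6 + 3 = 9 ≤ 10, payoff 10 + 2 = 12.
P: cost 8 ≤ 10, payoff 15.
M: cost 6 ≤ 10, payoff 10.
Best is P with total payoff 15.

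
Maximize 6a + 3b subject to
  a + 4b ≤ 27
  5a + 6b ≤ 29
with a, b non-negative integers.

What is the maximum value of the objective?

(a,b)=(5,0): 1·5+4·0=5≤27, 5·5+6·0=25≤29, objective 30.
(a,b)=(4,1): 1·4+4·1=8≤27, 5·4+6·1=26≤29, objective 27.
(a,b)=(4,0): 1·4+4·0=4≤27, 5·4+6·0=20≤29, objective 24.
The best lattice point is (5,0), giving 30.

30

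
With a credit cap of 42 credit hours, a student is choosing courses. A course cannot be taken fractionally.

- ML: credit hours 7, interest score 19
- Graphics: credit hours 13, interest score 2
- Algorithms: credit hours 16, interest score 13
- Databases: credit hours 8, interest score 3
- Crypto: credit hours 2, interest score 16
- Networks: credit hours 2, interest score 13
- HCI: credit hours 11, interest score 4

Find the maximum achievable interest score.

Allowing fractional choices, the relaxed optimum would be about 66.5, but courses are indivisible.
ML + Algorithms + Databases + Crypto + Networks: credit hours 7 + 16 + 8 + 2 + 2 = 35 ≤ 42, interest score 19 + 13 + 3 + 16 + 13 = 64.
ML + Algorithms + Crypto + Networks + HCI: credit hours 7 + 16 + 2 + 2 + 11 = 38 ≤ 42, interest score 19 + 13 + 16 + 13 + 4 = 65.
Best is ML, Algorithms, Crypto, Networks, and HCI with total interest score 65.

65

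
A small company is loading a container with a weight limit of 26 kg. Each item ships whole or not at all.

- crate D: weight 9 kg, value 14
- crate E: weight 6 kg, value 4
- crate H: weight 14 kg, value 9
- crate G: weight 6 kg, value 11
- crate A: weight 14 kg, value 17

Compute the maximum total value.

32

Allowing fractional choices, the relaxed optimum would be about 38.4, but items are indivisible.
crate D + crate A: weight 9 + 14 = 23 ≤ 26, value 14 + 17 = 31.
crate E + crate G + crate A: weight 6 + 6 + 14 = 26 ≤ 26, value 4 + 11 + 17 = 32.
crate D + crate E + crate G: weight 9 + 6 + 6 = 21 ≤ 26, value 14 + 4 + 11 = 29.
Best is crate E, crate G, and crate A with total value 32.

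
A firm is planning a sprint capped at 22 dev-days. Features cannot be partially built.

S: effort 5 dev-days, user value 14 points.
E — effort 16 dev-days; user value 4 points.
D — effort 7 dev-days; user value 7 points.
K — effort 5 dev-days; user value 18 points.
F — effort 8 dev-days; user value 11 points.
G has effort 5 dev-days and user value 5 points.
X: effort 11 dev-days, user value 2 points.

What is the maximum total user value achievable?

44

Allowing fractional choices, the relaxed optimum would be about 47.0, but features are indivisible.
S + K + F: effort 5 + 5 + 8 = 18 ≤ 22, user value 14 + 18 + 11 = 43.
S + D + K: effort 5 + 7 + 5 = 17 ≤ 22, user value 14 + 7 + 18 = 39.
S + D + K + G: effort 5 + 7 + 5 + 5 = 22 ≤ 22, user value 14 + 7 + 18 + 5 = 44.
Best is S, D, K, and G with total user value 44.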